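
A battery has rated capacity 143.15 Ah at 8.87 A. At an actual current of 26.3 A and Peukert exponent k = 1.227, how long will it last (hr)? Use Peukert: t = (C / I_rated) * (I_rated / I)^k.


t_rated = C / I_rated = 143.15 / 8.87 = 16.139 hr
(I_rated/I)^k = (0.33726)^1.227 = 0.26352
t = t_rated * (I_rated/I)^k = 16.139 * 0.26352 = 4.253 hr

4.253 hr


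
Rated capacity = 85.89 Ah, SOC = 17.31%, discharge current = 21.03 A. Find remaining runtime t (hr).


Step 1: remaining = SOC/100 * C_total = 17.31/100 * 85.89 = 14.868 Ah
Step 2: t = remaining / I = 14.868 / 21.03 = 0.7070 hr

0.7070 hr


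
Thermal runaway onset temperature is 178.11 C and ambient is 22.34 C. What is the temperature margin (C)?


Safety margin = 178.11 C - 22.34 C = 155.77 C

155.77 C


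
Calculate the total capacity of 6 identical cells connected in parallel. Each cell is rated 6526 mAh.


Convert: C_cell = 6526 mAh = 6.526 Ah
C_total = 6 * 6.526 = 39.156 Ah

39.156 Ah


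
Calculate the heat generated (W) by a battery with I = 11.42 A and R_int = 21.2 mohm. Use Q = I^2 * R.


Convert: R = 21.2 mohm = 0.0212 ohm
I^2 = 130.42
Q = 130.42 * 0.0212 = 2.765 W

2.765 W


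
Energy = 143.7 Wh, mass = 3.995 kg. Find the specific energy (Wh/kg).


ED = E / m = 143.7 / 3.995 = 35.97 Wh/kg

35.97 Wh/kg


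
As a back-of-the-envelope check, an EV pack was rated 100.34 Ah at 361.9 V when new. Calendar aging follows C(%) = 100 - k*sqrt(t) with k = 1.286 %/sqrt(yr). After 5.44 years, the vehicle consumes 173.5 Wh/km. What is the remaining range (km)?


Step 1: capacity retention = 100 - 1.286 * sqrt(5.44) = 100 - 1.286 * 2.3324 = 97.001%
Step 2: C_now = 100.34 * 97.001/100 = 97.331 Ah
Step 3: E_pack = V * C_now = 361.9 * 97.331 = 35224 Wh
Step 4: range = E_pack / consumption = 35224 / 173.5 = 203.0 km

203.0 km


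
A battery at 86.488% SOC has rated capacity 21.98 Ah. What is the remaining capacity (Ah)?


remaining = SOC / 100 * total = 86.488 / 100 * 21.98 = 19.01 Ah

19.01 Ah


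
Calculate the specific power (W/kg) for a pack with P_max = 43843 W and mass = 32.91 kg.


SP = P / m = 43843 / 32.91 = 1332 W/kg

1332 W/kg


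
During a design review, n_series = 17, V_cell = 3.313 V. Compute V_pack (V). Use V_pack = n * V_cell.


Series voltages add: 17 * 3.313 V = 56.321 V

56.321 V


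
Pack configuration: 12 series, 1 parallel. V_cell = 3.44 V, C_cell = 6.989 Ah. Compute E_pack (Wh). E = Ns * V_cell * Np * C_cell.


E = Ns * Vcell * Np * Ccell = 12 * 3.44 * 1 * 6.989 = 288.5 Wh

288.5 Wh


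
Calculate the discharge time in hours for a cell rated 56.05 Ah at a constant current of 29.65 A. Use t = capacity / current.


t = capacity / current = 56.05 / 29.65 = 1.890 hr

1.890 hr


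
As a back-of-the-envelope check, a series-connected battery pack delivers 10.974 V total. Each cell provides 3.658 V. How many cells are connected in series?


Rearranging: n = V_pack / V_cell = 10.974 / 3.658 = 3 cells

3


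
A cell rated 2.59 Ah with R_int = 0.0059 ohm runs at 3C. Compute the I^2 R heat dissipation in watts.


Step 1: I = C_rate * capacity = 3 * 2.59 = 7.77 A
Step 2: Q = I^2 * R = 7.77^2 * 0.0059 = 60.373 * 0.0059 = 0.3562 W

0.3562 W


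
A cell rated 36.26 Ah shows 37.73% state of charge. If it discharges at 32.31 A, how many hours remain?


Step 1: remaining = SOC/100 * C_total = 37.73/100 * 36.26 = 13.681 Ah
Step 2: t = remaining / I = 13.681 / 32.31 = 0.4234 hr

0.4234 hr


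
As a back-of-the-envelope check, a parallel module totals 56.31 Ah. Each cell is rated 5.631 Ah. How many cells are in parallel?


n = C_total / C_cell = 56.31 / 5.631 = 10

10


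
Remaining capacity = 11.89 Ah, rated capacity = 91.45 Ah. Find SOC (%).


SOC% = 11.89 / 91.45 * 100 = 13.00%

13.00%


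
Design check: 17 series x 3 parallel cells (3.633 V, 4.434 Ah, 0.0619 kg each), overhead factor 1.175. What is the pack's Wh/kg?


Step 1: V_pack = 17 * 3.633 = 61.761 V
Step 2: C_pack = 3 * 4.434 = 13.302 Ah
Step 3: E_pack = V_pack * C_pack = 61.761 * 13.302 = 821.54 Wh
Step 4: m_pack = 17 * 3 * 0.0619 * 1.175 = 3.7094 kg
Step 5: ED = E_pack / m_pack = 821.54 / 3.7094 = 221.5 Wh/kg

221.5 Wh/kg


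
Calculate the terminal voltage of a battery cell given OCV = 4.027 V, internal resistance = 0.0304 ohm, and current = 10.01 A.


IR drop = 10.01 * 0.0304 = 0.3043 V
V = 4.027 - 0.3043 = 3.723 V

3.723 V


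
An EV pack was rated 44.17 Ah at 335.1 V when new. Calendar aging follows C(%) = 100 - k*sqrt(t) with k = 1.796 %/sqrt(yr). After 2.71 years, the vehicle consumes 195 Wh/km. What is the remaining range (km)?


Step 1: capacity retention = 100 - 1.796 * sqrt(2.71) = 100 - 1.796 * 1.6462 = 97.043%
Step 2: C_now = 44.17 * 97.043/100 = 42.864 Ah
Step 3: E_pack = V * C_now = 335.1 * 42.864 = 14364 Wh
Step 4: range = E_pack / consumption = 14364 / 195 = 73.66 km

73.66 km


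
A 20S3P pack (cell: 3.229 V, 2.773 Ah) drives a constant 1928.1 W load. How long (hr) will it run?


Step 1: E_pack = Ns * V_cell * Np * C_cell = 20 * 3.229 * 3 * 2.773 = 537.24 Wh
Step 2: t = E_pack / P = 537.24 / 1928.1 = 0.2786 hr

0.2786 hr


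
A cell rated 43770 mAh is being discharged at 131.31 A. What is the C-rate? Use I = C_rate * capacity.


Convert: capacity = 43770 mAh = 43.77 Ah
C_rate = I / capacity = 131.31 / 43.77 = 3C

3C


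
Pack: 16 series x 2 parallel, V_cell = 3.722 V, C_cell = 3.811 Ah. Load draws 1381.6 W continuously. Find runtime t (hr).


Step 1: E_pack = Ns * V_cell * Np * C_cell = 16 * 3.722 * 2 * 3.811 = 453.91 Wh
Step 2: t = E_pack / P = 453.91 / 1381.6 = 0.3285 hr

0.3285 hr


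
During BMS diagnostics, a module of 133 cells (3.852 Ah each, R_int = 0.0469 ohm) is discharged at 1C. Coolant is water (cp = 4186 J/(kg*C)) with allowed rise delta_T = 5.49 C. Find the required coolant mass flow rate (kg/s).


Step 1: I = 1 * 3.852 = 3.852 A
Step 2: Q_cell = I^2 * R = 3.852^2 * 0.0469 = 0.6959 W
Step 3: Q_total = 133 * 0.6959 = 92.555 W
Step 4: m_dot = Q_total / (cp * dT) = 92.555 / (4186 * 5.49) = 0.004027 kg/s

0.004027 kg/s


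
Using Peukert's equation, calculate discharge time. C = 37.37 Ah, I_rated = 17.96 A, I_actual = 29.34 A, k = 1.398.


Step 1: t_rated = C / I_rated = 37.37 / 17.96 = 2.0807 hr
Step 2: ratio = 17.96 / 29.34 = 0.61213
Step 3: ratio^k = 0.61213^1.398 = 0.50351
Step 4: t = t_rated * ratio^k = 2.0807 * 0.50351 = 1.048 hr

1.048 hr


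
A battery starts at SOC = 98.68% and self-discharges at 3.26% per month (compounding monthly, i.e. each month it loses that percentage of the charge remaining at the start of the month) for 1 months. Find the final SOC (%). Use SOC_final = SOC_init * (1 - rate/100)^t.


Monthly retention factor = 1 - 3.26/100 = 0.9674
Over 1 months: factor^1 = 0.9674
SOC_final = 98.68 * 0.9674 = 95.46%

95.46%


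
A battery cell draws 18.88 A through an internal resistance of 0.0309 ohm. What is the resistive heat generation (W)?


Q = I^2 * R = 18.88^2 * 0.0309 = 11.01 W

11.01 W


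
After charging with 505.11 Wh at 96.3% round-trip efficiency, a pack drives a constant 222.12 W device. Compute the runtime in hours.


Step 1: E_discharge = eta/100 * E_charge = 96.3/100 * 505.11 = 486.42 Wh
Step 2: t = E_discharge / P = 486.42 / 222.12 = 2.190 hr

2.190 hr


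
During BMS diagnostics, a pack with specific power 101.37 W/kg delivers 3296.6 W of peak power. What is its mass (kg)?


m = P / SP = 3296.6 / 101.37 = 32.52 kg

32.52 kg


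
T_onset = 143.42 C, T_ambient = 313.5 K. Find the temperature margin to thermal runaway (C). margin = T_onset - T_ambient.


Convert: T_ambient = 313.5 K = 40.35 C
margin = 143.42 - 40.35 = 103.07 C

103.07 C


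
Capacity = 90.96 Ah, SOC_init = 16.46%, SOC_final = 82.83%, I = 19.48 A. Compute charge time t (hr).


delta_Ah = 90.96 * (82.83 - 16.46) / 100 = 60.37 Ah
t = delta_Ah / I = 60.37 / 19.48 = 3.099 hr

3.099 hr


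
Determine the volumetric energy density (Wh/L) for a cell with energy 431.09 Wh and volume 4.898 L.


Volumetric ED = 431.09 Wh / 4.898 L = 88.01 Wh/L

88.01 Wh/L


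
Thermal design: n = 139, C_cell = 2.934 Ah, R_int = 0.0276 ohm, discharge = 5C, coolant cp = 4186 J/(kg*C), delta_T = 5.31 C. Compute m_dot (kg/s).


Step 1: I = 5 * 2.934 = 14.67 A
Step 2: Q_cell = I^2 * R = 14.67^2 * 0.0276 = 5.9398 W
Step 3: Q_total = 139 * 5.9398 = 825.63 W
Step 4: m_dot = Q_total / (cp * dT) = 825.63 / (4186 * 5.31) = 0.03714 kg/s

0.03714 kg/s


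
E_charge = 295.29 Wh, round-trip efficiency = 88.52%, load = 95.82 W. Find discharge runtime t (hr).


Step 1: E_discharge = eta/100 * E_charge = 88.52/100 * 295.29 = 261.39 Wh
Step 2: t = E_discharge / P = 261.39 / 95.82 = 2.728 hr

2.728 hr


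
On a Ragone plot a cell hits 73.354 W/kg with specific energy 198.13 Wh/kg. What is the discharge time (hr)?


t = E / P = 198.13 / 73.354 = 2.701 hr

2.701 hr


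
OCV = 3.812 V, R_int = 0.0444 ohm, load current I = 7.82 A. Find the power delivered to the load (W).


Step 1: V_terminal = OCV - I*R = 3.812 - 7.82 * 0.0444 = 3.4648 V
Step 2: P_out = V_terminal * I = 3.4648 * 7.82 = 27.09 W

27.09 W


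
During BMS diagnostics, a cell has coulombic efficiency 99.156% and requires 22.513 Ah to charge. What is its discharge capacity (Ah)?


Q_dis = eta/100 * Q_chg = 99.156/100 * 22.513 = 22.32 Ah

22.32 Ah


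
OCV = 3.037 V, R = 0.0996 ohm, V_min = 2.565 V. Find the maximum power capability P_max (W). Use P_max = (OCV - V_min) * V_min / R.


P_max = (OCV - V_min) * V_min / R = (3.037 - 2.565) * 2.565 / 0.0996 = 0.472 * 2.565 / 0.0996 = 12.16 W

12.16 W


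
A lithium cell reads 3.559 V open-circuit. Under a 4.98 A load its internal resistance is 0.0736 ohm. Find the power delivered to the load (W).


Step 1: V_terminal = OCV - I*R = 3.559 - 4.98 * 0.0736 = 3.1925 V
Step 2: P_out = V_terminal * I = 3.1925 * 4.98 = 15.90 W

15.90 W


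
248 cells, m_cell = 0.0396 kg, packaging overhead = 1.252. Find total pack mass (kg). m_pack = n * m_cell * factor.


Cell mass sum = 248 * 0.0396 = 9.8208 kg
With overhead 1.252: m_pack = 9.8208 * 1.252 = 12.30 kg

12.30 kg


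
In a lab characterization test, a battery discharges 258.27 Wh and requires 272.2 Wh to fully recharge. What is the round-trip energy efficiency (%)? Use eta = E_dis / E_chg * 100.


Round-trip efficiency = 258.27/272.2 * 100% = 94.88%

94.88%


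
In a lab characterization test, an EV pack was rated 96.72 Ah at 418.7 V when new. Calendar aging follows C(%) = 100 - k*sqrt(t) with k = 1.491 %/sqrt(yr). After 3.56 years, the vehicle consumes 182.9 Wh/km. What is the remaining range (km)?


Step 1: capacity retention = 100 - 1.491 * sqrt(3.56) = 100 - 1.491 * 1.8868 = 97.187%
Step 2: C_now = 96.72 * 97.187/100 = 93.999 Ah
Step 3: E_pack = V * C_now = 418.7 * 93.999 = 39357 Wh
Step 4: range = E_pack / consumption = 39357 / 182.9 = 215.2 km

215.2 km


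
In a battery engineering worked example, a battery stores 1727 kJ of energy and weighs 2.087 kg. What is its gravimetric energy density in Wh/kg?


Convert: E = 1727 kJ = 479.72 Wh
ED = E / m = 479.72 / 2.087 = 229.9 Wh/kg

229.9 Wh/kg


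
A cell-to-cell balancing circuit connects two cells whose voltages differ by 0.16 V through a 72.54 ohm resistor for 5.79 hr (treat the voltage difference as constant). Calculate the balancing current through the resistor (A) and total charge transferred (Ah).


First, Ohm's law: I_bal = 0.16 V / 72.54 ohm = 0.0022057 A
Then Q = I * t = 0.0022057 A * 5.79 hr = 0.01277 Ah

I=0.0022057 A, Q=0.01277 Ah


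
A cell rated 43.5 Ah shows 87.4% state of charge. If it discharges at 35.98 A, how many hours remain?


Step 1: remaining = SOC/100 * C_total = 87.4/100 * 43.5 = 38.019 Ah
Step 2: t = remaining / I = 38.019 / 35.98 = 1.057 hr

1.057 hr


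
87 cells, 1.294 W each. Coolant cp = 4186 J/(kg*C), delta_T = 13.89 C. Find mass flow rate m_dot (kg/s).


Q_total = 87 * 1.294 = 112.58 W
m_dot = Q_total / (cp * dT) = 112.58 / (4186 * 13.89) = 0.001936 kg/s

0.001936 kg/s


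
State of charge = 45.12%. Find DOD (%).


DOD = 100 - SOC = 100 - 45.12 = 54.88%

54.88%


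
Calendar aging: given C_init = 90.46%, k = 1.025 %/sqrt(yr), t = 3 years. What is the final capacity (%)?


Step 1: sqrt(3 yr) = 1.7321
Step 2: drop = 1.025 * 1.7321 = 1.7754
Step 3: C_final = 90.46 - 1.7754 = 88.68%

88.68%


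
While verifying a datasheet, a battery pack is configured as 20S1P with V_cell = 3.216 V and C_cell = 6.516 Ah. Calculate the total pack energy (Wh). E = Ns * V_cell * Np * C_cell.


V_pack = 20 * 3.216 = 64.32 V
C_pack = 1 * 6.516 = 6.516 Ah
E = V_pack * C_pack = 64.32 * 6.516 = 419.1 Wh

419.1 Wh


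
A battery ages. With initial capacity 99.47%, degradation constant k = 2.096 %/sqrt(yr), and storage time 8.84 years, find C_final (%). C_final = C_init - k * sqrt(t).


Step 1: sqrt(8.84 yr) = 2.9732
Step 2: drop = 2.096 * 2.9732 = 6.2318
Step 3: C_final = 99.47 - 6.2318 = 93.24%

93.24%


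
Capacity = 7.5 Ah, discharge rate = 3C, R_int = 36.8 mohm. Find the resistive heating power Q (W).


Convert: R = 36.8 mohm = 0.0368 ohm
Step 1: I = C_rate * capacity = 3 * 7.5 = 22.5 A
Step 2: Q = I^2 * R = 22.5^2 * 0.0368 = 506.25 * 0.0368 = 18.63 W

18.63 W


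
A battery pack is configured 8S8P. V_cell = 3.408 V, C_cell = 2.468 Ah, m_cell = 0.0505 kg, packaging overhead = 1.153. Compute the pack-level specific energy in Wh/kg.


Step 1: V_pack = 8 * 3.408 = 27.264 V
Step 2: C_pack = 8 * 2.468 = 19.744 Ah
Step 3: E_pack = V_pack * C_pack = 27.264 * 19.744 = 538.3 Wh
Step 4: m_pack = 8 * 8 * 0.0505 * 1.153 = 3.7265 kg
Step 5: ED = E_pack / m_pack = 538.3 / 3.7265 = 144.5 Wh/kg

144.5 Wh/kg


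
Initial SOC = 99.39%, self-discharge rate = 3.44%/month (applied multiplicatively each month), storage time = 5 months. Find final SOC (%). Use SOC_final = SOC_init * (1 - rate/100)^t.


Monthly retention factor = 1 - 3.44/100 = 0.9656
Over 5 months: factor^5 = 0.83943
SOC_final = 99.39 * 0.83943 = 83.43%

83.43%


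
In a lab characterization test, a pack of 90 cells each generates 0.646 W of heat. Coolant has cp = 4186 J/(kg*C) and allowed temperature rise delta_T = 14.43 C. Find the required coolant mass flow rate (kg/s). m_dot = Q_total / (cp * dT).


Step 1: Total heat Q = 90 * 0.646 W = 58.14 W
Step 2: denom = cp * dT = 4186 * 14.43 = 60404
Step 3: m_dot = 58.14 / 60404 = 9.625e-04 kg/s

9.625e-04 kg/s


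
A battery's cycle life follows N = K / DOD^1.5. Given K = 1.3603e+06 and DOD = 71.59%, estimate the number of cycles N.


Step 1: DOD^1.5 = 71.59^1.5 = 605.73
Step 2: N = 1.3603e+06 / 605.73 = 2246 cycles

2246 cycles


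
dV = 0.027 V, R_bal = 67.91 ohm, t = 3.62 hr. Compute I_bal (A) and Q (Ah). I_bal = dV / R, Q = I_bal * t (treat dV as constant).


I_bal = dV / R = 0.027 / 67.91 = 3.9759e-04 A
Q = I_bal * t = 3.9759e-04 * 3.62 = 0.001439 Ah

I=3.9759e-04 A, Q=0.001439 Ah


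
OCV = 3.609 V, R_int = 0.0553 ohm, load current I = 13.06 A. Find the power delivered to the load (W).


Step 1: V_terminal = OCV - I*R = 3.609 - 13.06 * 0.0553 = 2.8868 V
Step 2: P_out = V_terminal * I = 2.8868 * 13.06 = 37.70 W

37.70 W


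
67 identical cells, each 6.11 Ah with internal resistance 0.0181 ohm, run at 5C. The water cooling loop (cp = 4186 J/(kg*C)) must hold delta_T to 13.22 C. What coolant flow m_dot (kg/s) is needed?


Step 1: I = 5 * 6.11 = 30.55 A
Step 2: Q_cell = I^2 * R = 30.55^2 * 0.0181 = 16.893 W
Step 3: Q_total = 67 * 16.893 = 1131.8 W
Step 4: m_dot = Q_total / (cp * dT) = 1131.8 / (4186 * 13.22) = 0.02045 kg/s

0.02045 kg/s


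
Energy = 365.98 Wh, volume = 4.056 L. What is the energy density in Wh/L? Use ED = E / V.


ED = E / V = 365.98 / 4.056 = 90.23 Wh/L

90.23 Wh/L


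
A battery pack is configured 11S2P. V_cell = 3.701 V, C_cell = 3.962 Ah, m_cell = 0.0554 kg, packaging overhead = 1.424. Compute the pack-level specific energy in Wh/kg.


Step 1: V_pack = 11 * 3.701 = 40.711 V
Step 2: C_pack = 2 * 3.962 = 7.924 Ah
Step 3: E_pack = V_pack * C_pack = 40.711 * 7.924 = 322.59 Wh
Step 4: m_pack = 11 * 2 * 0.0554 * 1.424 = 1.7356 kg
Step 5: ED = E_pack / m_pack = 322.59 / 1.7356 = 185.9 Wh/kg

185.9 Wh/kg


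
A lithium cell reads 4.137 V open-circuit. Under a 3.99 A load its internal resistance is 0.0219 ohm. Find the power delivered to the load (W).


Step 1: V_terminal = OCV - I*R = 4.137 - 3.99 * 0.0219 = 4.0496 V
Step 2: P_out = V_terminal * I = 4.0496 * 3.99 = 16.16 W

16.16 W


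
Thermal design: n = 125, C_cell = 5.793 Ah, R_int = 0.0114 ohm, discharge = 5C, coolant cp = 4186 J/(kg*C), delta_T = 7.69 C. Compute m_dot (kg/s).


Step 1: I = 5 * 5.793 = 28.965 A
Step 2: Q_cell = I^2 * R = 28.965^2 * 0.0114 = 9.5643 W
Step 3: Q_total = 125 * 9.5643 = 1195.5 W
Step 4: m_dot = Q_total / (cp * dT) = 1195.5 / (4186 * 7.69) = 0.03714 kg/s

0.03714 kg/s


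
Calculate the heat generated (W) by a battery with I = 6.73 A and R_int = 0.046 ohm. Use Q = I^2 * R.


Q = I^2 * R = 6.73^2 * 0.046 = 2.083 W

2.083 W


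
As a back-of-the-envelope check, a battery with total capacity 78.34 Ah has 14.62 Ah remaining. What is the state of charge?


SOC = (remaining / total) * 100 = (14.62 / 78.34) * 100 = 18.66%

18.66%


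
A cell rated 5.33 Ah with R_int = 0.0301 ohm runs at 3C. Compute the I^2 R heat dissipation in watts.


Step 1: I = C_rate * capacity = 3 * 5.33 = 15.99 A
Step 2: Q = I^2 * R = 15.99^2 * 0.0301 = 255.68 * 0.0301 = 7.696 W

7.696 W


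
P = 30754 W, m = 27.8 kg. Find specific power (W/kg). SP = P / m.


Specific power = 30754 W / 27.8 kg = 1106 W/kg

1106 W/kg


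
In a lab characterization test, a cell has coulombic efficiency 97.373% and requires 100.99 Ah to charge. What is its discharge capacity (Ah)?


Q_dis = eta/100 * Q_chg = 97.373/100 * 100.99 = 98.34 Ah

98.34 Ah


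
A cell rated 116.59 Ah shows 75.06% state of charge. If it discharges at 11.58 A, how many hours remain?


Step 1: remaining = SOC/100 * C_total = 75.06/100 * 116.59 = 87.512 Ah
Step 2: t = remaining / I = 87.512 / 11.58 = 7.557 hr

7.557 hr


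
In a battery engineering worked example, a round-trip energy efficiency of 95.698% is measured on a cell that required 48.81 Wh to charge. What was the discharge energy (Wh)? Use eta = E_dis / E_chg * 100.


E_dis = eta/100 * E_chg = 95.698/100 * 48.81 = 46.71 Wh

46.71 Wh


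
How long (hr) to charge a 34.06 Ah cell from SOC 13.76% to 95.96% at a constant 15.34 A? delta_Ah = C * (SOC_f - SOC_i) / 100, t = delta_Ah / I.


Step 1: dSOC = 95.96% - 13.76% = 82.2%
Step 2: delta_Ah = 34.06 * 82.2 / 100 = 27.997 Ah
Step 3: t = 27.997 / 15.34 = 1.825 hr

1.825 hr


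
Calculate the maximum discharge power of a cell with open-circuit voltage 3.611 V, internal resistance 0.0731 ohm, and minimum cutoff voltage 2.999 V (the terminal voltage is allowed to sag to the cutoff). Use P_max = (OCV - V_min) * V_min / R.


P_max = (OCV - V_min) * V_min / R = (3.611 - 2.999) * 2.999 / 0.0731 = 0.612 * 2.999 / 0.0731 = 25.11 W

25.11 W


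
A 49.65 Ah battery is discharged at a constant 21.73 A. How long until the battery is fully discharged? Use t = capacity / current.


t = capacity / current = 49.65 / 21.73 = 2.285 hr

2.285 hr


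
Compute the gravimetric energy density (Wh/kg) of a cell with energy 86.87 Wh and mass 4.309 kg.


ED = E / m = 86.87 / 4.309 = 20.16 Wh/kg

20.16 Wh/kg


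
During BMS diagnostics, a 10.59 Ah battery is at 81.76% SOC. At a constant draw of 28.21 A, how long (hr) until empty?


Step 1: remaining = SOC/100 * C_total = 81.76/100 * 10.59 = 8.6584 Ah
Step 2: t = remaining / I = 8.6584 / 28.21 = 0.3069 hr

0.3069 hr


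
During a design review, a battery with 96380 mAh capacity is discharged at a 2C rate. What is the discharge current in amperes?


Convert: capacity = 96380 mAh = 96.38 Ah
I = C_rate * capacity = 2 * 96.38 = 192.76 A

192.76 A


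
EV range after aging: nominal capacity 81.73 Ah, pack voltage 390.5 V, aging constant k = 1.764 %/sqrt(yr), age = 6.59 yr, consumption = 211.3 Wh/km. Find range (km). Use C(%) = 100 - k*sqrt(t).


Step 1: capacity retention = 100 - 1.764 * sqrt(6.59) = 100 - 1.764 * 2.5671 = 95.472%
Step 2: C_now = 81.73 * 95.472/100 = 78.029 Ah
Step 3: E_pack = V * C_now = 390.5 * 78.029 = 30470 Wh
Step 4: range = E_pack / consumption = 30470 / 211.3 = 144.2 km

144.2 km


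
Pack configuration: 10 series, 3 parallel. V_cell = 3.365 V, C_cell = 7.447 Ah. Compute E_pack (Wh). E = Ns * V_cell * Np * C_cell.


V_pack = 10 * 3.365 = 33.65 V
C_pack = 3 * 7.447 = 22.341 Ah
E = V_pack * C_pack = 33.65 * 22.341 = 751.8 Wh

751.8 Wh


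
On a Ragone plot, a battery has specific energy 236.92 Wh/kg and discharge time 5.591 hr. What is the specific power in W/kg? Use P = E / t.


P_specific = E / t = 236.92 / 5.591 = 42.38 W/kg

42.38 W/kg


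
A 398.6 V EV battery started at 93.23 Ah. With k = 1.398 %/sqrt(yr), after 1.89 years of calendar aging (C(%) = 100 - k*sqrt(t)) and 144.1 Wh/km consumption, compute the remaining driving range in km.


Step 1: capacity retention = 100 - 1.398 * sqrt(1.89) = 100 - 1.398 * 1.3748 = 98.078%
Step 2: C_now = 93.23 * 98.078/100 = 91.438 Ah
Step 3: E_pack = V * C_now = 398.6 * 91.438 = 36447 Wh
Step 4: range = E_pack / consumption = 36447 / 144.1 = 252.9 km

252.9 km


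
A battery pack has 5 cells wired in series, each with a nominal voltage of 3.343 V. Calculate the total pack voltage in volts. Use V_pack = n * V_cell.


Series voltages add: 5 * 3.343 V = 16.715 V

16.715 V


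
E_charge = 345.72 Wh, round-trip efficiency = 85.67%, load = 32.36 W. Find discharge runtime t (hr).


Step 1: E_discharge = eta/100 * E_charge = 85.67/100 * 345.72 = 296.18 Wh
Step 2: t = E_discharge / P = 296.18 / 32.36 = 9.153 hr

9.153 hr


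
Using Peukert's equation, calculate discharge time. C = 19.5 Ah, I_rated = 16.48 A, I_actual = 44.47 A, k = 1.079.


t_rated = C / I_rated = 19.5 / 16.48 = 1.1833 hr
(I_rated/I)^k = (0.37059)^1.079 = 0.34264
t = t_rated * (I_rated/I)^k = 1.1833 * 0.34264 = 0.4054 hr

0.4054 hr


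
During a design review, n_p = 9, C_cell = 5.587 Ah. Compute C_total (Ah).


Parallel capacities add: 9 * 5.587 Ah = 50.283 Ah

50.283 Ah


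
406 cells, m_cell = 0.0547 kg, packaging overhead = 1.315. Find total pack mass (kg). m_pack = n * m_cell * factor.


m_pack = n * m_cell * overhead = 406 * 0.0547 * 1.315 = 29.20 kg

29.20 kg


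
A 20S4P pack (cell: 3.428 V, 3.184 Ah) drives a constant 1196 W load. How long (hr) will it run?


Step 1: E_pack = Ns * V_cell * Np * C_cell = 20 * 3.428 * 4 * 3.184 = 873.18 Wh
Step 2: t = E_pack / P = 873.18 / 1196 = 0.7301 hr

0.7301 hr


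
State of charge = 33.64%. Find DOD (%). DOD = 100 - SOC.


Complement of SOC: DOD = 100% - 33.64% = 66.36%

66.36%


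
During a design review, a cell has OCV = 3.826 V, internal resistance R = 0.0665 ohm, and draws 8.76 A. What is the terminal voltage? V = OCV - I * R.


IR drop = 8.76 * 0.0665 = 0.58254 V
V = 3.826 - 0.58254 = 3.243 V

3.243 V


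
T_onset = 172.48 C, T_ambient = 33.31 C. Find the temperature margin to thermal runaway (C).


Safety margin = 172.48 C - 33.31 C = 139.17 C

139.17 C


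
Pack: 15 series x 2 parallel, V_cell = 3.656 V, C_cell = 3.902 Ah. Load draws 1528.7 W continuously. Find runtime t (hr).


Step 1: E_pack = Ns * V_cell * Np * C_cell = 15 * 3.656 * 2 * 3.902 = 427.97 Wh
Step 2: t = E_pack / P = 427.97 / 1528.7 = 0.2800 hr

0.2800 hr


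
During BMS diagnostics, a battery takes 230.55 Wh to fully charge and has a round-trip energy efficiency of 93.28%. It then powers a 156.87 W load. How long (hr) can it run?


Step 1: E_discharge = eta/100 * E_charge = 93.28/100 * 230.55 = 215.06 Wh
Step 2: t = E_discharge / P = 215.06 / 156.87 = 1.371 hr

1.371 hr


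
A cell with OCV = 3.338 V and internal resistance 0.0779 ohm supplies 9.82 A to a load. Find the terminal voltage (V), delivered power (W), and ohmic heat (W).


Step 1: V_terminal = OCV - I*R = 3.338 - 9.82 * 0.0779 = 2.573 V
Step 2: P_out = V_terminal * I = 2.573 * 9.82 = 25.27 W
Step 3: Q = I^2 * R = 9.82^2 * 0.0779 = 7.512 W

V=2.573 V, P=25.27 W, Q=7.512 W


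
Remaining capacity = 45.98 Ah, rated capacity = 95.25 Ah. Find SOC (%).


SOC = (remaining / total) * 100 = (45.98 / 95.25) * 100 = 48.27%

48.27%


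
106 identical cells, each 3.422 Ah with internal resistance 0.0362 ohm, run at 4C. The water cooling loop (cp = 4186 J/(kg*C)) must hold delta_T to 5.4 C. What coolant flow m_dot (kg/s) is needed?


Step 1: I = 4 * 3.422 = 13.688 A
Step 2: Q_cell = I^2 * R = 13.688^2 * 0.0362 = 6.7825 W
Step 3: Q_total = 106 * 6.7825 = 718.95 W
Step 4: m_dot = Q_total / (cp * dT) = 718.95 / (4186 * 5.4) = 0.03181 kg/s

0.03181 kg/s


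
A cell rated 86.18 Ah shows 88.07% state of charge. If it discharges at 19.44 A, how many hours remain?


Step 1: remaining = SOC/100 * C_total = 88.07/100 * 86.18 = 75.899 Ah
Step 2: t = remaining / I = 75.899 / 19.44 = 3.904 hr

3.904 hr


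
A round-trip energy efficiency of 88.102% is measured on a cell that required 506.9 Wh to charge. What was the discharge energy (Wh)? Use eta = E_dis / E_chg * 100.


E_dis = eta/100 * E_chg = 88.102/100 * 506.9 = 446.6 Wh

446.6 Wh


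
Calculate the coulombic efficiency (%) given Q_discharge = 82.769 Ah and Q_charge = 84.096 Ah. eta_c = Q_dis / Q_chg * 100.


eta_c = Q_dis / Q_chg * 100 = 82.769 / 84.096 * 100 = 98.42%

98.42%


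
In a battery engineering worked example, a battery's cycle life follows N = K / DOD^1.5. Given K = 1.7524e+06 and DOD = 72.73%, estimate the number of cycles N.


Step 1: DOD^1.5 = 72.73^1.5 = 620.26
Step 2: N = 1.7524e+06 / 620.26 = 2825 cycles

2825 cycles


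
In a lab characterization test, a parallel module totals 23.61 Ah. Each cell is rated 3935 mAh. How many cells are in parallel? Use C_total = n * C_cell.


Convert: C_cell = 3935 mAh = 3.935 Ah
n = C_total / C_cell = 23.61 / 3.935 = 6

6


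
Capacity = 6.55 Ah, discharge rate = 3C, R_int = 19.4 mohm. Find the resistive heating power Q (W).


Convert: R = 19.4 mohm = 0.0194 ohm
Step 1: I = C_rate * capacity = 3 * 6.55 = 19.65 A
Step 2: Q = I^2 * R = 19.65^2 * 0.0194 = 386.12 * 0.0194 = 7.491 W

7.491 W


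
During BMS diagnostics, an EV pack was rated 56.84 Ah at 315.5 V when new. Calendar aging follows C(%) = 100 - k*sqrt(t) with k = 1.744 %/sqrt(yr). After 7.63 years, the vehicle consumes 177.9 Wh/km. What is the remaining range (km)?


Step 1: capacity retention = 100 - 1.744 * sqrt(7.63) = 100 - 1.744 * 2.7622 = 95.183%
Step 2: C_now = 56.84 * 95.183/100 = 54.102 Ah
Step 3: E_pack = V * C_now = 315.5 * 54.102 = 17069 Wh
Step 4: range = E_pack / consumption = 17069 / 177.9 = 95.95 km

95.95 km


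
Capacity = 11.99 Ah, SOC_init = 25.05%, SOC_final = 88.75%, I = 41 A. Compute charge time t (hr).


delta_Ah = 11.99 * (88.75 - 25.05) / 100 = 7.6376 Ah
t = delta_Ah / I = 7.6376 / 41 = 0.1863 hr

0.1863 hr


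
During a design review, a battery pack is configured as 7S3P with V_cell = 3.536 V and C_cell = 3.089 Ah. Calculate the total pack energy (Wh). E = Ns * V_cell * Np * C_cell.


E = Ns * Vcell * Np * Ccell = 7 * 3.536 * 3 * 3.089 = 229.4 Wh

229.4 Wh


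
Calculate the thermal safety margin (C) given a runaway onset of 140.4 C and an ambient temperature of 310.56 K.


Convert: T_ambient = 310.56 K = 37.41 C
margin = 140.4 - 37.41 = 102.99 C

102.99 C


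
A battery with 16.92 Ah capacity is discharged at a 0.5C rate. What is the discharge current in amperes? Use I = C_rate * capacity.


I = C_rate * capacity = 0.5 * 16.92 = 8.46 A

8.46 A


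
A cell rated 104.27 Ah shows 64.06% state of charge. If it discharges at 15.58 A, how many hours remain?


Step 1: remaining = SOC/100 * C_total = 64.06/100 * 104.27 = 66.795 Ah
Step 2: t = remaining / I = 66.795 / 15.58 = 4.287 hr

4.287 hr


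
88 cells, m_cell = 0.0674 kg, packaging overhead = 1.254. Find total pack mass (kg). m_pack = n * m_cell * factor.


Cell mass sum = 88 * 0.0674 = 5.9312 kg
With overhead 1.254: m_pack = 5.9312 * 1.254 = 7.438 kg

7.438 kg


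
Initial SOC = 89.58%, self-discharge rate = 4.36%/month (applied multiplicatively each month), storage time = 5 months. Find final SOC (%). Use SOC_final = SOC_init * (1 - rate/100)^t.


Monthly retention factor = 1 - 4.36/100 = 0.9564
Over 5 months: factor^5 = 0.8002
SOC_final = 89.58 * 0.8002 = 71.68%

71.68%


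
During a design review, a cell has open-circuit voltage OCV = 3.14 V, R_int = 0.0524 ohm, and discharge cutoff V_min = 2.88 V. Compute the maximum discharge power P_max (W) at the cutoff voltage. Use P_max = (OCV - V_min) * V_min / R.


dV = OCV - V_min = 0.26 V (so I_max = dV / R)
P_max = dV * V_min / R = 0.26 * 2.88 / 0.0524 = 14.29 W

14.29 W


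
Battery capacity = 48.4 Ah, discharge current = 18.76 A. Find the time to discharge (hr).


Runtime = 48.4 Ah / 18.76 A = 2.580 hr

2.580 hr


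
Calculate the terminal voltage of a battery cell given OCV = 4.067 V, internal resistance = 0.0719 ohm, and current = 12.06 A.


IR drop = 12.06 * 0.0719 = 0.86711 V
V = 4.067 - 0.86711 = 3.200 V

3.200 V


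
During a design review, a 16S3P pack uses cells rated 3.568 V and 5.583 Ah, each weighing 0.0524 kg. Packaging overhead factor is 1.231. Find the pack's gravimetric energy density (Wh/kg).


Step 1: V_pack = 16 * 3.568 = 57.088 V
Step 2: C_pack = 3 * 5.583 = 16.749 Ah
Step 3: E_pack = V_pack * C_pack = 57.088 * 16.749 = 956.17 Wh
Step 4: m_pack = 16 * 3 * 0.0524 * 1.231 = 3.0962 kg
Step 5: ED = E_pack / m_pack = 956.17 / 3.0962 = 308.8 Wh/kg

308.8 Wh/kg


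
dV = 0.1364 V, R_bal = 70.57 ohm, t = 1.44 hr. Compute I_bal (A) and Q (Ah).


I_bal = dV / R = 0.1364 / 70.57 = 0.0019328 A
Q = I_bal * t = 0.0019328 * 1.44 = 0.002783 Ah

I=0.0019328 A, Q=0.002783 Ah


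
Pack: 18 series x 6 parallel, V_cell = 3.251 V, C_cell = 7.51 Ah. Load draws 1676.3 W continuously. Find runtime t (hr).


Step 1: E_pack = Ns * V_cell * Np * C_cell = 18 * 3.251 * 6 * 7.51 = 2636.8 Wh
Step 2: t = E_pack / P = 2636.8 / 1676.3 = 1.573 hr

1.573 hr


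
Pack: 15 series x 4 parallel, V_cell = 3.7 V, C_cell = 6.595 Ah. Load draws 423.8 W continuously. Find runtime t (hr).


Step 1: E_pack = Ns * V_cell * Np * C_cell = 15 * 3.7 * 4 * 6.595 = 1464.1 Wh
Step 2: t = E_pack / P = 1464.1 / 423.8 = 3.455 hr

3.455 hr


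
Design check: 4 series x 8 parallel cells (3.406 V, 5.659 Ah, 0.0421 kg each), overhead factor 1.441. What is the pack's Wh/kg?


Step 1: V_pack = 4 * 3.406 = 13.624 V
Step 2: C_pack = 8 * 5.659 = 45.272 Ah
Step 3: E_pack = V_pack * C_pack = 13.624 * 45.272 = 616.79 Wh
Step 4: m_pack = 4 * 8 * 0.0421 * 1.441 = 1.9413 kg
Step 5: ED = E_pack / m_pack = 616.79 / 1.9413 = 317.7 Wh/kg

317.7 Wh/kg


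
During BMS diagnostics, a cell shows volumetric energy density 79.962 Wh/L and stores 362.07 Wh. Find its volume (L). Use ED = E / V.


V = E / ED = 362.07 / 79.962 = 4.528 L

4.528 L


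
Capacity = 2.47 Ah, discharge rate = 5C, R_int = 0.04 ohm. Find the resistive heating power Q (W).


Step 1: I = C_rate * capacity = 5 * 2.47 = 12.35 A
Step 2: Q = I^2 * R = 12.35^2 * 0.04 = 152.52 * 0.04 = 6.101 W

6.101 W


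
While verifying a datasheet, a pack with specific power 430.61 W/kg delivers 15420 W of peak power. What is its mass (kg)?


m = P / SP = 15420 / 430.61 = 35.81 kg

35.81 kg


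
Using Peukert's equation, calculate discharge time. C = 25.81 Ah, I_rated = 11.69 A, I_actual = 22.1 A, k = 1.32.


t_rated = C / I_rated = 25.81 / 11.69 = 2.2079 hr
(I_rated/I)^k = (0.52896)^1.32 = 0.43144
t = t_rated * (I_rated/I)^k = 2.2079 * 0.43144 = 0.9526 hr

0.9526 hr


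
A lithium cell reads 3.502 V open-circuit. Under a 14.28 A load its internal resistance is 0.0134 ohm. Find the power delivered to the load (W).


Step 1: V_terminal = OCV - I*R = 3.502 - 14.28 * 0.0134 = 3.3106 V
Step 2: P_out = V_terminal * I = 3.3106 * 14.28 = 47.28 W

47.28 W


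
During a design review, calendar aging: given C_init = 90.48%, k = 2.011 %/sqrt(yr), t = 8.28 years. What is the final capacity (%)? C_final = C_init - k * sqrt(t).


Step 1: sqrt(8.28 yr) = 2.8775
Step 2: drop = 2.011 * 2.8775 = 5.7867
Step 3: C_final = 90.48 - 5.7867 = 84.69%

84.69%


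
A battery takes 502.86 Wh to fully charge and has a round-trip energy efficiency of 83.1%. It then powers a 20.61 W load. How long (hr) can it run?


Step 1: E_discharge = eta/100 * E_charge = 83.1/100 * 502.86 = 417.88 Wh
Step 2: t = E_discharge / P = 417.88 / 20.61 = 20.28 hr

20.28 hr


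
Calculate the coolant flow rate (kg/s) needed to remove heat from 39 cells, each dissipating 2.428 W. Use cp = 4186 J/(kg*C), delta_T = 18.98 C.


Q_total = 39 * 2.428 = 94.692 W
m_dot = Q_total / (cp * dT) = 94.692 / (4186 * 18.98) = 0.001192 kg/s

0.001192 kg/s


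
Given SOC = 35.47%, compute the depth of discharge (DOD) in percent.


DOD = 100 - SOC = 100 - 35.47 = 64.53%

64.53%


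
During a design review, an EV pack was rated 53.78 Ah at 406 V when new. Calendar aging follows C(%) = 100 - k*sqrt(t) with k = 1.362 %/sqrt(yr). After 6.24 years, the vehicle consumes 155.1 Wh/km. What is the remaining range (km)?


Step 1: capacity retention = 100 - 1.362 * sqrt(6.24) = 100 - 1.362 * 2.498 = 96.598%
Step 2: C_now = 53.78 * 96.598/100 = 51.95 Ah
Step 3: E_pack = V * C_now = 406 * 51.95 = 21092 Wh
Step 4: range = E_pack / consumption = 21092 / 155.1 = 136.0 km

136.0 km


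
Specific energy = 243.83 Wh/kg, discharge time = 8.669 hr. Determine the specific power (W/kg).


Specific power = 243.83 Wh/kg / 8.669 hr = 28.13 W/kg

28.13 W/kg


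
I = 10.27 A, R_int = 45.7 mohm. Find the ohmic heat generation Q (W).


Convert: R = 45.7 mohm = 0.0457 ohm
Q = I^2 * R = 10.27^2 * 0.0457 = 4.820 W

4.820 W


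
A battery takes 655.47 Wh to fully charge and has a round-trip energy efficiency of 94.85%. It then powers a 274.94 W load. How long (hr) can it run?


Step 1: E_discharge = eta/100 * E_charge = 94.85/100 * 655.47 = 621.71 Wh
Step 2: t = E_discharge / P = 621.71 / 274.94 = 2.261 hr

2.261 hr


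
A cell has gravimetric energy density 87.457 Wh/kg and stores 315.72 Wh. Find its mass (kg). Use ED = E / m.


m = E / ED = 315.72 / 87.457 = 3.610 kg

3.610 kg


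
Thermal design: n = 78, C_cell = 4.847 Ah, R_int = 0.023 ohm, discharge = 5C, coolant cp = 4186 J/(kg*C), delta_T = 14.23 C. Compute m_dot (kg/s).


Step 1: I = 5 * 4.847 = 24.235 A
Step 2: Q_cell = I^2 * R = 24.235^2 * 0.023 = 13.509 W
Step 3: Q_total = 78 * 13.509 = 1053.7 W
Step 4: m_dot = Q_total / (cp * dT) = 1053.7 / (4186 * 14.23) = 0.01769 kg/s

0.01769 kg/s


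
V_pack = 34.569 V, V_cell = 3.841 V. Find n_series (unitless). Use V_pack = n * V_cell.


Rearranging: n = V_pack / V_cell = 34.569 / 3.841 = 9 cells

9


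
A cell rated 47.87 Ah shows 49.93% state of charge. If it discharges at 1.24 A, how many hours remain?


Step 1: remaining = SOC/100 * C_total = 49.93/100 * 47.87 = 23.901 Ah
Step 2: t = remaining / I = 23.901 / 1.24 = 19.28 hr

19.28 hr


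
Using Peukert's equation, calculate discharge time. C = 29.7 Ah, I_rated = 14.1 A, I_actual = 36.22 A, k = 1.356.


Step 1: t_rated = C / I_rated = 29.7 / 14.1 = 2.1064 hr
Step 2: ratio = 14.1 / 36.22 = 0.38929
Step 3: ratio^k = 0.38929^1.356 = 0.27823
Step 4: t = t_rated * ratio^k = 2.1064 * 0.27823 = 0.5861 hr

0.5861 hr


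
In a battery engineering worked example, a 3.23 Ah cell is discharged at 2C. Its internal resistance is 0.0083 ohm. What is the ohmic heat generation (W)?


Step 1: I = C_rate * capacity = 2 * 3.23 = 6.46 A
Step 2: Q = I^2 * R = 6.46^2 * 0.0083 = 41.732 * 0.0083 = 0.3464 W

0.3464 W


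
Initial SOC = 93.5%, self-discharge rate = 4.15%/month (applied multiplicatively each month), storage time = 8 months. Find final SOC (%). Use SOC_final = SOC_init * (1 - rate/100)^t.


decay = (1 - 4.15/100)^8 = 0.71242
SOC_final = 93.5 * 0.71242 = 66.61%

66.61%


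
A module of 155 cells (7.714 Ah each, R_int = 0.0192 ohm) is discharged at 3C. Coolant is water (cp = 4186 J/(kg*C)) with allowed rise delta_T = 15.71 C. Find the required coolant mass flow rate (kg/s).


Step 1: I = 3 * 7.714 = 23.142 A
Step 2: Q_cell = I^2 * R = 23.142^2 * 0.0192 = 10.283 W
Step 3: Q_total = 155 * 10.283 = 1593.9 W
Step 4: m_dot = Q_total / (cp * dT) = 1593.9 / (4186 * 15.71) = 0.02424 kg/s

0.02424 kg/s


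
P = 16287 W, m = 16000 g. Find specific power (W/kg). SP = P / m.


Convert: m = 16000 g = 16 kg
Specific power = 16287 W / 16 kg = 1018 W/kg

1018 W/kg


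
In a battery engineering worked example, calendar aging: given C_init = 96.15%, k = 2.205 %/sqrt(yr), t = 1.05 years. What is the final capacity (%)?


Step 1: sqrt(1.05 yr) = 1.0247
Step 2: drop = 2.205 * 1.0247 = 2.2595
Step 3: C_final = 96.15 - 2.2595 = 93.89%

93.89%


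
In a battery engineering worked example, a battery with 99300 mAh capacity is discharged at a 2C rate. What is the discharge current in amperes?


Convert: capacity = 99300 mAh = 99.3 Ah
I = C_rate * capacity = 2 * 99.3 = 198.6 A

198.6 A


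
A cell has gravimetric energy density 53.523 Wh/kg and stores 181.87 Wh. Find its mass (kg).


m = E / ED = 181.87 / 53.523 = 3.398 kg

3.398 kg


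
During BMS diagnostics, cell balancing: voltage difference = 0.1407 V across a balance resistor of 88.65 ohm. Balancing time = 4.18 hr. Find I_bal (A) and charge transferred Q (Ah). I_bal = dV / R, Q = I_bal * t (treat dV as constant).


First, Ohm's law: I_bal = 0.1407 V / 88.65 ohm = 0.0015871 A
Then Q = I * t = 0.0015871 A * 4.18 hr = 0.006634 Ah

I=0.0015871 A, Q=0.006634 Ah


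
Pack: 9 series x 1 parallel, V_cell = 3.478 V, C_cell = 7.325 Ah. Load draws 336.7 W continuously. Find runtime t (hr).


Step 1: E_pack = Ns * V_cell * Np * C_cell = 9 * 3.478 * 1 * 7.325 = 229.29 Wh
Step 2: t = E_pack / P = 229.29 / 336.7 = 0.6810 hr

0.6810 hr


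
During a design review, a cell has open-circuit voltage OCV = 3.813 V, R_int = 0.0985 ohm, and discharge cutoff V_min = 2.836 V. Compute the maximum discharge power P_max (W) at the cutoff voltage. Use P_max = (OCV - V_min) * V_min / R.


dV = OCV - V_min = 0.977 V (so I_max = dV / R)
P_max = dV * V_min / R = 0.977 * 2.836 / 0.0985 = 28.13 W

28.13 W


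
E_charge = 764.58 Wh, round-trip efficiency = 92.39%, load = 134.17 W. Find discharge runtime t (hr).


Step 1: E_discharge = eta/100 * E_charge = 92.39/100 * 764.58 = 706.4 Wh
Step 2: t = E_discharge / P = 706.4 / 134.17 = 5.265 hr

5.265 hr


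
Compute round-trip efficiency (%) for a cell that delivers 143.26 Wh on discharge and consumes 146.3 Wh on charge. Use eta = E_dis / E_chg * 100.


eta_e = E_dis / E_chg * 100 = 143.26 / 146.3 * 100 = 97.92%

97.92%


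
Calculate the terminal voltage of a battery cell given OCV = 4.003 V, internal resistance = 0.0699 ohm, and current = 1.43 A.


V = OCV - I*R = 4.003 - 1.43 * 0.0699 = 3.903 V

3.903 V


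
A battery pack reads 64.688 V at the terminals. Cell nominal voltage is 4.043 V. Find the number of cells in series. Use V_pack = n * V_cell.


Rearranging: n = V_pack / V_cell = 64.688 / 4.043 = 16 cells

16


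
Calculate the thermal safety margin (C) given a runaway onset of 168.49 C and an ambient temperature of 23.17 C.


margin = T_onset - T_ambient = 168.49 - 23.17 = 145.32 C

145.32 C


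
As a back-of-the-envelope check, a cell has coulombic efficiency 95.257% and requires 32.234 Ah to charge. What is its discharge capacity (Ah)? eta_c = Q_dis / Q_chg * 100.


Q_dis = eta/100 * Q_chg = 95.257/100 * 32.234 = 30.71 Ah

30.71 Ah


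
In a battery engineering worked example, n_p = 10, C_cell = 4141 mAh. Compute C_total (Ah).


Convert: C_cell = 4141 mAh = 4.141 Ah
C_total = 10 * 4.141 = 41.41 Ah

41.41 Ah
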